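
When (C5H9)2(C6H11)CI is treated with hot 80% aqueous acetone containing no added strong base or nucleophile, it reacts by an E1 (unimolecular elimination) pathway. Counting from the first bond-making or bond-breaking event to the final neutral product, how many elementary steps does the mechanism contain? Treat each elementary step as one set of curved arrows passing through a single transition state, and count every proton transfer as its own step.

Step 1: Rate-determining heterolysis of the C–I bond gives I⁻ and a tertiary carbocation.
(No 1,2-shift: no single shift to an adjacent carbon would give a more stable cation.)
Step 2: A weak base (a water molecule from the solvent) removes a proton from a carbon adjacent to the cationic centre; the electrons of that C–H bond become the new π(C=C) bond, giving the alkene.
Total: 2 elementary steps.

2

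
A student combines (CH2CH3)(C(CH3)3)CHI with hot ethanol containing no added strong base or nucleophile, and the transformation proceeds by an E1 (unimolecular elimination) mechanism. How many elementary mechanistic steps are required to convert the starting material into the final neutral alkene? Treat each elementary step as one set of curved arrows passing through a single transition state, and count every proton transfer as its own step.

Step 1: The C–I bond breaks with both electrons going to the iodide; I⁻ leaves and a secondary carbocation remains.
Step 2: A methyl group with its bonding pair migrates from the adjacent tert-butyl carbon to the cationic centre — a 1,2-methyl shift — upgrading the secondary cation to a tertiary one.
Step 3: An ethanol molecule (solvent) deprotonates a β-carbon; as the C–H bond breaks, those electrons form the new alkene π bond.
Total: 3 elementary steps.

3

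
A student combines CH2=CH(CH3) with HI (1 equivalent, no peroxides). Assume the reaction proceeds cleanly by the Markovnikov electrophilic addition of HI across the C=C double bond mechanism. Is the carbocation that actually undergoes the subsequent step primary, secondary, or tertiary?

Step 1: Protonation of the alkene by HI: the π bond acts as the nucleophile and picks up H⁺, giving the more stable (Markovnikov) secondary carbocation. The H–I bond breaks heterolytically, releasing I⁻.
No single 1,2-shift to an adjacent carbon would give a more-substituted cation, so no rearrangement occurs.

secondary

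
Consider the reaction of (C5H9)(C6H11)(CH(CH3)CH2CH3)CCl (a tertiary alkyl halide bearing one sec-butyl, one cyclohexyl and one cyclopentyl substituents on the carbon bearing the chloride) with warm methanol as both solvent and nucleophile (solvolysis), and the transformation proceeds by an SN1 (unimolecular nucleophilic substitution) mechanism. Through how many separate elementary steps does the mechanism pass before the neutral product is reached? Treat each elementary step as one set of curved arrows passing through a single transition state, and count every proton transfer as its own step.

Step 1: Ionisation: the C–Cl σ-bond cleaves heterolytically; both bonding electrons depart with Cl⁻, leaving a tertiary carbocation at the α-carbon.
(No 1,2-shift: no single shift to an adjacent carbon would give a more stable cation.)
Step 2: Nucleophilic capture: the oxygen of CH3OH bonds to the cationic carbon, producing an oxonium-ion intermediate.
Step 3: Deprotonation of the oxonium oxygen by solvent methanol yields the neutral ether.
Total: 3 elementary steps.

3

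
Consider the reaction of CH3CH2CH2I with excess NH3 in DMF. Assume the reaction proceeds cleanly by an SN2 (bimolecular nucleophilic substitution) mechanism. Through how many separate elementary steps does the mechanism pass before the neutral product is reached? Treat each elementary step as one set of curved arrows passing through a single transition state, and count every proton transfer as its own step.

Step 1: A lone pair on the N of NH3 attacks the α-carbon from the back side while the C–I bond breaks; both bonding electrons leave with I⁻. The product of this concerted step is an alkylammonium ion.
Step 2: A second equivalent of NH3 removes a proton from the N, giving the neutral product.
Total: 2 elementary steps.

2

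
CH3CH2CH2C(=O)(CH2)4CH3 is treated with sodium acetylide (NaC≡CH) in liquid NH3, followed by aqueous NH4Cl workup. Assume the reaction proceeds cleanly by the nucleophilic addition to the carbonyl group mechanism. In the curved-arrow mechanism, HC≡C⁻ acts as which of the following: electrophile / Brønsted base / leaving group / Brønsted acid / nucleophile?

nucleophile

Step 1: HC≡C⁻ attacks the sp² carbonyl carbon; the C=O π bond breaks and the electrons end up as a lone pair on the alkoxide oxygen of the tetrahedral intermediate.
HC≡C⁻ donates an electron pair to form a new σ-bond to carbon — it is the nucleophile.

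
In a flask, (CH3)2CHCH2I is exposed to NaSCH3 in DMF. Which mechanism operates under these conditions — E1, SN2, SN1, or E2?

SN2

Conditions: a primary substrate with a strong nucleophile in the polar aprotic solvent DMF.
These conditions are the textbook signature of the SN2 pathway.
An unhindered substrate with a strong nucleophile in a polar aprotic solvent favours one-step backside displacement.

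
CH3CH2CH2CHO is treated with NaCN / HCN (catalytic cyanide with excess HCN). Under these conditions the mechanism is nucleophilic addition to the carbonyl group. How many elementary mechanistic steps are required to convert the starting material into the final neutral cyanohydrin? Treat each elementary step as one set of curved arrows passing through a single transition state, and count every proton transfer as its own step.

2

Step 1: A lone pair / filled orbital on CN⁻ attacks the electrophilic carbonyl carbon; the π(C=O) electrons shift onto oxygen, producing a tetrahedral alkoxide intermediate.
Step 2: The alkoxide is protonated in situ by undissociated HCN, yielding a cyanohydrin; the CN⁻ so formed carries on the cycle.
Total: 2 elementary steps.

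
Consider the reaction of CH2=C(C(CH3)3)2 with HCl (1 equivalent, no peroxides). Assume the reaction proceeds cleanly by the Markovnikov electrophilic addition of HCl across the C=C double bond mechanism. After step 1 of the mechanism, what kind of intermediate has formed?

Step 1: Protonation of the alkene by HCl: the π bond acts as the nucleophile and picks up H⁺, giving the more stable (Markovnikov) tertiary carbocation. The H–Cl bond breaks heterolytically, releasing Cl⁻.
After step 1 the species present is a tertiary carbocation.

tertiary carbocation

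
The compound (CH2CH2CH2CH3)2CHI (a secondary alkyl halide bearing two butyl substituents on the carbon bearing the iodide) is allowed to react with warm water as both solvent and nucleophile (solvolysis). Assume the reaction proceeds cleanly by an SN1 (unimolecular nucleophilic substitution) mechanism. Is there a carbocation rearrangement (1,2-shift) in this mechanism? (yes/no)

The first-formed carbocation is secondary.
No single 1,2-shift to an adjacent carbon would produce a more-substituted cation than the one already present, so no rearrangement occurs.

no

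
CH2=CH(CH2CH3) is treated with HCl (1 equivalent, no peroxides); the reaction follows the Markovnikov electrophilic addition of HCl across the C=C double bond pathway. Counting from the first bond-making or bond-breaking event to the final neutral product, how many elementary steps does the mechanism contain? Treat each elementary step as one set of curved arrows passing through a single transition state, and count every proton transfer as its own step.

Step 1: Electrophilic addition begins with the π(C=C) electrons forming a bond to the proton of HCl. Following Markovnikov's rule, the resulting cation is secondary. The H–Cl bond breaks heterolytically, releasing Cl⁻.
(No 1,2-shift: no single shift to an adjacent carbon would give a more stable cation.)
Step 2: Nucleophilic attack by Cl⁻ on the carbocation completes the addition, giving R–Cl.
Total: 2 elementary steps.

2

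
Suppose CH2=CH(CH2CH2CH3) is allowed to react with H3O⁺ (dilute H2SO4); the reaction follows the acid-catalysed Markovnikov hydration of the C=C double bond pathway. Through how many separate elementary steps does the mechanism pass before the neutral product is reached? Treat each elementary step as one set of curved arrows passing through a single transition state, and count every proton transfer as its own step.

3

Step 1: The π electrons of the C=C bond attack a proton of H3O⁺; Markovnikov addition places the new C–H on the less-substituted alkene carbon, so the positive charge ends up on the more-substituted carbon — a secondary carbocation. H2O is released.
(No 1,2-shift: no single shift to an adjacent carbon would give a more stable cation.)
Step 2: Water acts as the nucleophile: an oxygen lone pair bonds to the cationic carbon, giving an oxonium-ion intermediate.
Step 3: Proton transfer from the O–H of the oxonium ion to H2O completes the catalytic cycle and yields the alcohol.
Total: 3 elementary steps.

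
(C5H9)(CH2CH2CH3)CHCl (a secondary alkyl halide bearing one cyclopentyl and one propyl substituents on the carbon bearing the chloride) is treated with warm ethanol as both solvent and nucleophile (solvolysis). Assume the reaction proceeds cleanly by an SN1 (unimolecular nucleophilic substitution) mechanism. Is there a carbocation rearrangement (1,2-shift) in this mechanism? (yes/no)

yes

The first-formed carbocation is secondary.
The adjacent cyclopentyl carbon already bears 2 other carbon substituents and has a hydrogen to migrate; after a 1,2-hydride shift from that carbon the positive charge sits on a tertiary centre.
Tertiary is more stable than secondary, so the shift occurs.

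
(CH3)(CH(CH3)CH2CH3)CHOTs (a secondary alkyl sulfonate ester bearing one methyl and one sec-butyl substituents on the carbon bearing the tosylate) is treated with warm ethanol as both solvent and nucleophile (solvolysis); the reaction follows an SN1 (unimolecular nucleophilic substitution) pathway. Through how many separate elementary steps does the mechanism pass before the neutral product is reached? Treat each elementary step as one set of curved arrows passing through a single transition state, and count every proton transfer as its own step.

Step 1: The C–O bond breaks with both electrons going to the tosylate; TsO⁻ leaves and a secondary carbocation remains.
Step 2: A hydride (H with its bonding pair) migrates from the adjacent sec-butyl carbon to the cationic centre — a 1,2-hydride shift — upgrading the secondary cation to a tertiary one.
Step 3: A lone pair on the oxygen of CH3CH2OH attacks the carbocation, forming a new C–O σ-bond and an oxonium ion.
Step 4: Deprotonation of the oxonium oxygen by solvent ethanol yields the neutral ether.
Total: 4 elementary steps.

4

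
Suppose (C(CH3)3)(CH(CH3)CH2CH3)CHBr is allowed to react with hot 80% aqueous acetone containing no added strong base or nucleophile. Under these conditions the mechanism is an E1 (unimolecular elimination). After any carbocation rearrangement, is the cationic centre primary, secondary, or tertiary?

Step 1: Rate-determining heterolysis of the C–Br bond gives Br⁻ and a secondary carbocation.
Step 2: Carbocation rearrangement: a 1,2-hydride shift from the adjacent sec-butyl carbon converts the initially-formed secondary cation into the more stable tertiary cation.
The cation rearranges from secondary to tertiary via a 1,2-hydride shift from the adjacent sec-butyl carbon; the tertiary cation is what reacts next.

tertiary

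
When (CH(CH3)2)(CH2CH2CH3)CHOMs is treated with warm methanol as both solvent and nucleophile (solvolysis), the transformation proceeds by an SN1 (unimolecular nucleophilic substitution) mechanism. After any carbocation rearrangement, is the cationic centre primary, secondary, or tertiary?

Step 1: The C–O bond breaks with both electrons going to the mesylate; MsO⁻ leaves and a secondary carbocation remains.
Step 2: A hydride (H with its bonding pair) migrates from the adjacent isopropyl carbon to the cationic centre — a 1,2-hydride shift — upgrading the secondary cation to a tertiary one.
The cation rearranges from secondary to tertiary via a 1,2-hydride shift from the adjacent isopropyl carbon; the tertiary cation is what reacts next.

tertiary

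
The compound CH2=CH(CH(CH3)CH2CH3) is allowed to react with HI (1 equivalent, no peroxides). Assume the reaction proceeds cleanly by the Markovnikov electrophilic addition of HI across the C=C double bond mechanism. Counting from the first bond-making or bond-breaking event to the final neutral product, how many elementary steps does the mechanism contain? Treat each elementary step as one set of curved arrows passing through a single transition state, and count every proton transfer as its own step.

Step 1: Protonation of the alkene by HI: the π bond acts as the nucleophile and picks up H⁺, giving the more stable (Markovnikov) secondary carbocation. The H–I bond breaks heterolytically, releasing I⁻.
Step 2: Carbocation rearrangement: a 1,2-hydride shift from the adjacent sec-butyl carbon converts the initially-formed secondary cation into the more stable tertiary cation.
Step 3: Nucleophilic attack by I⁻ on the carbocation completes the addition, giving R–I.
Total: 3 elementary steps.

3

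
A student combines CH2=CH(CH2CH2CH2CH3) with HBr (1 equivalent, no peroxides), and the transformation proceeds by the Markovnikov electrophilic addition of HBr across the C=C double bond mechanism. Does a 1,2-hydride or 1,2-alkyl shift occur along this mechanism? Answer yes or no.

The first-formed carbocation is secondary.
No single 1,2-shift to an adjacent carbon would produce a more-substituted cation than the one already present, so no rearrangement occurs.

no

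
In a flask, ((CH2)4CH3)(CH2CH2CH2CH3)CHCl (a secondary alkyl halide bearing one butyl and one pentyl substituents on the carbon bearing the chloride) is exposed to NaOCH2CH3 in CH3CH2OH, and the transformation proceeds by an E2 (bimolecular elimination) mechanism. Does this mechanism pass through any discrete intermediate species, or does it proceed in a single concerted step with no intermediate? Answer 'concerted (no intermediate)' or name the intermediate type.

concerted (no intermediate)

The strong base CH3CH2O⁻ removes a β-hydrogen; in the same concerted event the electrons of the breaking C–H bond form the new π(C=C) bond and the C–Cl σ-bond breaks, expelling Cl⁻. Anti-periplanar geometry; one transition state.
All bond changes occur in one transition state; no discrete intermediate is formed.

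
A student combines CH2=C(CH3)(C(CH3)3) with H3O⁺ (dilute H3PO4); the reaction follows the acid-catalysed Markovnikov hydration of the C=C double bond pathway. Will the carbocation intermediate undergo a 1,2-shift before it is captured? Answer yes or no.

The first-formed carbocation is tertiary.
No single 1,2-shift to an adjacent carbon would produce a more-substituted cation than the one already present, so no rearrangement occurs.

no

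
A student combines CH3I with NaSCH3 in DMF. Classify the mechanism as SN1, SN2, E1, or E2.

SN2

Conditions: a methyl substrate with a strong nucleophile in the polar aprotic solvent DMF.
These conditions are the textbook signature of the SN2 pathway.
An unhindered substrate with a strong nucleophile in a polar aprotic solvent favours one-step backside displacement.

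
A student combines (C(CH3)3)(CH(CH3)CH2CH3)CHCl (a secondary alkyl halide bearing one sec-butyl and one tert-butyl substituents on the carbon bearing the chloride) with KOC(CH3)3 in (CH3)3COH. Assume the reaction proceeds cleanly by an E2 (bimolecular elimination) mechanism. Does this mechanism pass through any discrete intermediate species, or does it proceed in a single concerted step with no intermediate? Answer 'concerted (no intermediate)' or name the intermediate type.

The strong base (CH3)3CO⁻ removes a β-hydrogen; in the same concerted event the electrons of the breaking C–H bond form the new π(C=C) bond and the C–Cl σ-bond breaks, expelling Cl⁻. Anti-periplanar geometry; one transition state.
All bond changes occur in one transition state; no discrete intermediate is formed.

concerted (no intermediate)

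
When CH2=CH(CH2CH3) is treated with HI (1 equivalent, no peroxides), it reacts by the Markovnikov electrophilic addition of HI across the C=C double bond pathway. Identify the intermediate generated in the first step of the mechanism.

Step 1: Electrophilic addition begins with the π(C=C) electrons forming a bond to the proton of HI. Following Markovnikov's rule, the resulting cation is secondary. The H–I bond breaks heterolytically, releasing I⁻.
After step 1 the species present is a secondary carbocation.

secondary carbocation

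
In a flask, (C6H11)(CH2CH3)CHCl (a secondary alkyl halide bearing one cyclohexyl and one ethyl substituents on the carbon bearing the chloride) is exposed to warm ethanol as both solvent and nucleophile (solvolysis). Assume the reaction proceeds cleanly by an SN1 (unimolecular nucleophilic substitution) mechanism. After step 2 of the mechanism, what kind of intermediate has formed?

tertiary carbocation

Step 1: The C–Cl bond breaks with both electrons going to the chloride; Cl⁻ leaves and a secondary carbocation remains.
Step 2: A 1,2-hydride shift from the adjacent cyclohexyl carbon moves the positive charge from the secondary centre to an adjacent carbon, generating a more stable tertiary carbocation.
After step 2 the species present is a tertiary carbocation.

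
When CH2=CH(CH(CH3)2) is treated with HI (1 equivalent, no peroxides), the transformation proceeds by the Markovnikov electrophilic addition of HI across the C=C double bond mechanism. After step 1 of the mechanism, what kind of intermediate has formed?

Step 1: The π electrons of the C=C bond attack a proton of HI; Markovnikov addition places the new C–H on the less-substituted alkene carbon, so the positive charge ends up on the more-substituted carbon — a secondary carbocation. The H–I bond breaks heterolytically, releasing I⁻.
After step 1 the species present is a secondary carbocation.

secondary carbocation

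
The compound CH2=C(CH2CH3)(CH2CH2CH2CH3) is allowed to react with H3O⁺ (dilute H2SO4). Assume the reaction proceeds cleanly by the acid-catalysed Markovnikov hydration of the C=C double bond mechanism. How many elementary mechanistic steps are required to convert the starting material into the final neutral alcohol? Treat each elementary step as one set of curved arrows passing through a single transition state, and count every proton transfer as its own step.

3

Step 1: The π electrons of the C=C bond attack a proton of H3O⁺; Markovnikov addition places the new C–H on the less-substituted alkene carbon, so the positive charge ends up on the more-substituted carbon — a tertiary carbocation. H2O is released.
(No 1,2-shift: no single shift to an adjacent carbon would give a more stable cation.)
Step 2: Water acts as the nucleophile: an oxygen lone pair bonds to the cationic carbon, giving an oxonium-ion intermediate.
Step 3: Proton transfer from the O–H of the oxonium ion to H2O completes the catalytic cycle and yields the alcohol.
Total: 3 elementary steps.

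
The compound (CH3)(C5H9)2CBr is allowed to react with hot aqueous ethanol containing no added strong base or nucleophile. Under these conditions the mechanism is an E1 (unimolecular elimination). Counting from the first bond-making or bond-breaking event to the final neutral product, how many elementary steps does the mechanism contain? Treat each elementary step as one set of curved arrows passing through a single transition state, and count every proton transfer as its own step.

Step 1: The C–Br bond breaks with both electrons going to the bromide; Br⁻ leaves and a tertiary carbocation remains.
(No 1,2-shift: no single shift to an adjacent carbon would give a more stable cation.)
Step 2: A weak base (a water (or ethanol) molecule from the solvent) removes a proton from a carbon adjacent to the cationic centre; the electrons of that C–H bond become the new π(C=C) bond, giving the alkene.
Total: 2 elementary steps.

2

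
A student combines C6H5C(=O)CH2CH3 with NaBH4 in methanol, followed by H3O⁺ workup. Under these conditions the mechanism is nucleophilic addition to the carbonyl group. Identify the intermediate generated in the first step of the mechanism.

Step 1: H⁻ (delivered from BH4⁻) attacks the sp² carbonyl carbon; the C=O π bond breaks and the electrons end up as a lone pair on the alkoxide oxygen of the tetrahedral intermediate.
After step 1 the species present is a tetrahedral alkoxide intermediate.

tetrahedral alkoxide intermediate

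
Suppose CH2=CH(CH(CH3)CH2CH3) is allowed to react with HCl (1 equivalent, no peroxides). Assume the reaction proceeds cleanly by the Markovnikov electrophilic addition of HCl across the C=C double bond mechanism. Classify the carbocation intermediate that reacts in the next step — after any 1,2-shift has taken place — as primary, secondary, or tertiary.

Step 1: Electrophilic addition begins with the π(C=C) electrons forming a bond to the proton of HCl. Following Markovnikov's rule, the resulting cation is secondary. The H–Cl bond breaks heterolytically, releasing Cl⁻.
Step 2: A hydride (H with its bonding pair) migrates from the adjacent sec-butyl carbon to the cationic centre — a 1,2-hydride shift — upgrading the secondary cation to a tertiary one.
The cation rearranges from secondary to tertiary via a 1,2-hydride shift from the adjacent sec-butyl carbon; the tertiary cation is what reacts next.

tertiary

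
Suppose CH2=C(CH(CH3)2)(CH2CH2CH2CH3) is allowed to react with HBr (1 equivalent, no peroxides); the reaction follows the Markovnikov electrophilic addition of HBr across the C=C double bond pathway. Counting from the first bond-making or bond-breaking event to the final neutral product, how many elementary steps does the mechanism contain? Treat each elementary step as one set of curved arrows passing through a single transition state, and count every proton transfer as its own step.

2

Step 1: Protonation of the alkene by HBr: the π bond acts as the nucleophile and picks up H⁺, giving the more stable (Markovnikov) tertiary carbocation. The H–Br bond breaks heterolytically, releasing Br⁻.
(No 1,2-shift: no single shift to an adjacent carbon would give a more stable cation.)
Step 2: Br⁻ captures the cation: a lone pair on Br⁻ fills the empty p orbital, producing the alkyl halide product.
Total: 2 elementary steps.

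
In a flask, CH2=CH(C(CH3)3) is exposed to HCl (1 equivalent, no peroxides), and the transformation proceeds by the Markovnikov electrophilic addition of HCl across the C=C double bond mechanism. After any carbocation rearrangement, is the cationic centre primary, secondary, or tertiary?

tertiary

Step 1: Electrophilic addition begins with the π(C=C) electrons forming a bond to the proton of HCl. Following Markovnikov's rule, the resulting cation is secondary. The H–Cl bond breaks heterolytically, releasing Cl⁻.
Step 2: Carbocation rearrangement: a 1,2-methyl shift from the adjacent tert-butyl carbon converts the initially-formed secondary cation into the more stable tertiary cation.
The cation rearranges from secondary to tertiary via a 1,2-methyl shift from the adjacent tert-butyl carbon; the tertiary cation is what reacts next.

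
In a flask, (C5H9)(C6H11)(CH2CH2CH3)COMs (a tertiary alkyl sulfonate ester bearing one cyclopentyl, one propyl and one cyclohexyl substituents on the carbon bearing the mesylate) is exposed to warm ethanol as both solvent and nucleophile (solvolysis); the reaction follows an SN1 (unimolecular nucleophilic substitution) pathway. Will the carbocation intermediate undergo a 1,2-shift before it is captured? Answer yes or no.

The first-formed carbocation is tertiary.
No single 1,2-shift to an adjacent carbon would produce a more-substituted cation than the one already present, so no rearrangement occurs.

no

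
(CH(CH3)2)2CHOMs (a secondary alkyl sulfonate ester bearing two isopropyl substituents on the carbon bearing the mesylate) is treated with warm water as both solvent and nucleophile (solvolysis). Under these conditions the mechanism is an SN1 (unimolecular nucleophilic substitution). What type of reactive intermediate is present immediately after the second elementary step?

Step 1: Rate-determining heterolysis of the C–O bond gives MsO⁻ and a secondary carbocation.
Step 2: A hydride (H with its bonding pair) migrates from the adjacent isopropyl carbon to the cationic centre — a 1,2-hydride shift — upgrading the secondary cation to a tertiary one.
After step 2 the species present is a tertiary carbocation.

tertiary carbocation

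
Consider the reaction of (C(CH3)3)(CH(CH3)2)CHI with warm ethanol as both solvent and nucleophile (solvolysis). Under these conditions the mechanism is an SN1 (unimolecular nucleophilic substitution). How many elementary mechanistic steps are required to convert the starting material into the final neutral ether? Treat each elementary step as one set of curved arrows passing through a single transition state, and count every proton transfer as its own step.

4

Step 1: Rate-determining heterolysis of the C–I bond gives I⁻ and a secondary carbocation.
Step 2: A hydride (H with its bonding pair) migrates from the adjacent isopropyl carbon to the cationic centre — a 1,2-hydride shift — upgrading the secondary cation to a tertiary one.
Step 3: CH3CH2OH donates an oxygen lone pair into the empty p orbital of the cation, giving a protonated ether (an oxonium ion).
Step 4: Proton transfer from the O–H of the oxonium ion to a solvent molecule delivers the neutral ether.
Total: 4 elementary steps.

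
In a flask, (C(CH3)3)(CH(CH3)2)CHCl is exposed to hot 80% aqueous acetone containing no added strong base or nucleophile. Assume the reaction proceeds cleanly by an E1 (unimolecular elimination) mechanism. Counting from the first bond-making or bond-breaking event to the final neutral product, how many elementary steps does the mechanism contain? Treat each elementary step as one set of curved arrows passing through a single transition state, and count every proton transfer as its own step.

Step 1: Rate-determining heterolysis of the C–Cl bond gives Cl⁻ and a secondary carbocation.
Step 2: A hydride (H with its bonding pair) migrates from the adjacent isopropyl carbon to the cationic centre — a 1,2-hydride shift — upgrading the secondary cation to a tertiary one.
Step 3: Loss of a β-proton to a water molecule of the solvent: the C–H bonding pair collapses toward the cationic carbon to form the C=C π bond, yielding the alkene.
Total: 3 elementary steps.

3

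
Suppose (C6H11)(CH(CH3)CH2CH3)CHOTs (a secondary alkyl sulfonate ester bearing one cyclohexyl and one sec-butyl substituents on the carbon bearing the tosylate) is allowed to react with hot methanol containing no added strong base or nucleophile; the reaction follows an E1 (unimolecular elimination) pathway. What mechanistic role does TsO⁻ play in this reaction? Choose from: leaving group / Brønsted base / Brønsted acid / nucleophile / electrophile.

leaving group

Step 1: The C–O bond breaks with both electrons going to the tosylate; TsO⁻ leaves and a secondary carbocation remains.
TsO⁻ departs with both electrons of the breaking σ-bond — that is the definition of a leaving group.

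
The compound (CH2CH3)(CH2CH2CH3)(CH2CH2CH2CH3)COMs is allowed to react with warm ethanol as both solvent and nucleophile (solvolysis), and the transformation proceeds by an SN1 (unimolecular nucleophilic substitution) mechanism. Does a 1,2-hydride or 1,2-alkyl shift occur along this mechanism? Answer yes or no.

no

The first-formed carbocation is tertiary.
No single 1,2-shift to an adjacent carbon would produce a more-substituted cation than the one already present, so no rearrangement occurs.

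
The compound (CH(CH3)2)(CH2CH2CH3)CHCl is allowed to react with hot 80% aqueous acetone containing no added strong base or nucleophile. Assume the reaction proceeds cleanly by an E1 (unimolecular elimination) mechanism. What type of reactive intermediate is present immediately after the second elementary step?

Step 1: Unassisted departure of Cl⁻ (taking the C–Cl bonding pair) generates a secondary carbocation.
Step 2: A hydride (H with its bonding pair) migrates from the adjacent isopropyl carbon to the cationic centre — a 1,2-hydride shift — upgrading the secondary cation to a tertiary one.
After step 2 the species present is a tertiary carbocation.

tertiary carbocation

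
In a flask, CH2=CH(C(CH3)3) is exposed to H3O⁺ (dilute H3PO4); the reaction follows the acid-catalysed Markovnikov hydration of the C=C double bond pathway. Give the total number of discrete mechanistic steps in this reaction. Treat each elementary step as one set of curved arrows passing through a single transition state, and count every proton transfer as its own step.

4

Step 1: Protonation of the alkene by H3O⁺: the π bond acts as the nucleophile and picks up H⁺, giving the more stable (Markovnikov) secondary carbocation. H2O is released.
Step 2: A 1,2-methyl shift from the adjacent tert-butyl carbon moves the positive charge from the secondary centre to an adjacent carbon, generating a more stable tertiary carbocation.
Step 3: A lone pair on the oxygen of H2O attacks the carbocation, forming a C–O bond and an oxonium ion (a protonated alcohol).
Step 4: Proton transfer from the O–H of the oxonium ion to H2O completes the catalytic cycle and yields the alcohol.
Total: 4 elementary steps.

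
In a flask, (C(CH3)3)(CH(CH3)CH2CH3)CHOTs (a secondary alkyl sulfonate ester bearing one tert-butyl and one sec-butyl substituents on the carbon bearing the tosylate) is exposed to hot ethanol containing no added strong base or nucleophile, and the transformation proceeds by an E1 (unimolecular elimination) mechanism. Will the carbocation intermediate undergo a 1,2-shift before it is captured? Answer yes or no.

The first-formed carbocation is secondary.
The adjacent sec-butyl carbon already bears 2 other carbon substituents and has a hydrogen to migrate; after a 1,2-hydride shift from that carbon the positive charge sits on a tertiary centre.
Tertiary is more stable than secondary, so the shift occurs.

yes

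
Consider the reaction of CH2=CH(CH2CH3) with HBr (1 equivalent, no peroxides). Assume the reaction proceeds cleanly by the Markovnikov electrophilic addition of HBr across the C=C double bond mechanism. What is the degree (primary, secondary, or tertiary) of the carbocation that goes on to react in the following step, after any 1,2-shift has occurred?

Step 1: Protonation of the alkene by HBr: the π bond acts as the nucleophile and picks up H⁺, giving the more stable (Markovnikov) secondary carbocation. The H–Br bond breaks heterolytically, releasing Br⁻.
No single 1,2-shift to an adjacent carbon would give a more-substituted cation, so no rearrangement occurs.

secondary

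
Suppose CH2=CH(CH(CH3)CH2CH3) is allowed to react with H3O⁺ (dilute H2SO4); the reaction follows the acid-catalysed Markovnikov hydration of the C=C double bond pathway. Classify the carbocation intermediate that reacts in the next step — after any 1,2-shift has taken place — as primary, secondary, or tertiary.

tertiary

Step 1: Protonation of the alkene by H3O⁺: the π bond acts as the nucleophile and picks up H⁺, giving the more stable (Markovnikov) secondary carbocation. H2O is released.
Step 2: A hydride (H with its bonding pair) migrates from the adjacent sec-butyl carbon to the cationic centre — a 1,2-hydride shift — upgrading the secondary cation to a tertiary one.
The cation rearranges from secondary to tertiary via a 1,2-hydride shift from the adjacent sec-butyl carbon; the tertiary cation is what reacts next.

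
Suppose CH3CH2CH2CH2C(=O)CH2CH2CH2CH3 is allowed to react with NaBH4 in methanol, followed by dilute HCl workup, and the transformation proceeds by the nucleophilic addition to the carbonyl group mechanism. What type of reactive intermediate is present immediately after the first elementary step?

Step 1: Nucleophilic addition: H⁻ (delivered from BH4⁻) adds to the carbonyl carbon, pushing the π(C=O) electron pair onto oxygen and giving a tetrahedral alkoxide.
After step 1 the species present is a tetrahedral alkoxide intermediate.

tetrahedral alkoxide intermediate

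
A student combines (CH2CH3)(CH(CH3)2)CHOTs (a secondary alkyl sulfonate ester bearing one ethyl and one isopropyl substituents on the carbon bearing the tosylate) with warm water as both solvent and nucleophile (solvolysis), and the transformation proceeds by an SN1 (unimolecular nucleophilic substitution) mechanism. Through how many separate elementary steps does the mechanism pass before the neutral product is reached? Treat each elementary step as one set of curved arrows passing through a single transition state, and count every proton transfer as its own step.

Step 1: Ionisation: the C–O σ-bond cleaves heterolytically; both bonding electrons depart with TsO⁻, leaving a secondary carbocation at the α-carbon.
Step 2: A 1,2-hydride shift from the adjacent isopropyl carbon moves the positive charge from the secondary centre to an adjacent carbon, generating a more stable tertiary carbocation.
Step 3: H2O donates an oxygen lone pair into the empty p orbital of the cation, giving a protonated alcohol (an oxonium ion).
Step 4: A second solvent molecule removes the proton on oxygen, giving the neutral alcohol product.
Total: 4 elementary steps.

4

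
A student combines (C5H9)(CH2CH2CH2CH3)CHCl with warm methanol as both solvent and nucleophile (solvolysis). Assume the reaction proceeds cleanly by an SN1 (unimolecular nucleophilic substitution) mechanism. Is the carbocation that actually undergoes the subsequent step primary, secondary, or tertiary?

Step 1: Unassisted departure of Cl⁻ (taking the C–Cl bonding pair) generates a secondary carbocation.
Step 2: Carbocation rearrangement: a 1,2-hydride shift from the adjacent cyclopentyl carbon converts the initially-formed secondary cation into the more stable tertiary cation.
The cation rearranges from secondary to tertiary via a 1,2-hydride shift from the adjacent cyclopentyl carbon; the tertiary cation is what reacts next.

tertiary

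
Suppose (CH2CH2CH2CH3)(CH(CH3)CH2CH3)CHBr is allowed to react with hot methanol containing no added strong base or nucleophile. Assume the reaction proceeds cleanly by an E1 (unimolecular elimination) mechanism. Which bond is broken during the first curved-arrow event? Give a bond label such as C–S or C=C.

Step 1: The C–Br bond breaks with both electrons going to the bromide; Br⁻ leaves and a secondary carbocation remains.
The bond broken in this step is the C–Br bond.

C–Br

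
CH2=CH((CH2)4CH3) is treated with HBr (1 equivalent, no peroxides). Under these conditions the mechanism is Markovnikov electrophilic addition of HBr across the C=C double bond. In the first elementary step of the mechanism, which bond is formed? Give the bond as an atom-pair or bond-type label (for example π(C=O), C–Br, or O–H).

Step 1: Electrophilic addition begins with the π(C=C) electrons forming a bond to the proton of HBr. Following Markovnikov's rule, the resulting cation is secondary. The H–Br bond breaks heterolytically, releasing Br⁻.
The bond formed in this step is the C–H bond.

C–H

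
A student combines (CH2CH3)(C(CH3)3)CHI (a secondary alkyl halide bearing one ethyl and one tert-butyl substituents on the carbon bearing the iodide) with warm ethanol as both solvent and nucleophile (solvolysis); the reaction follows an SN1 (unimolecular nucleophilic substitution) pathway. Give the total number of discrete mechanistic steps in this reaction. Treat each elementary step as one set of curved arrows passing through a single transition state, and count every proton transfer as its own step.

4

Step 1: Ionisation: the C–I σ-bond cleaves heterolytically; both bonding electrons depart with I⁻, leaving a secondary carbocation at the α-carbon.
Step 2: A 1,2-methyl shift from the adjacent tert-butyl carbon moves the positive charge from the secondary centre to an adjacent carbon, generating a more stable tertiary carbocation.
Step 3: Nucleophilic capture: the oxygen of CH3CH2OH bonds to the cationic carbon, producing an oxonium-ion intermediate.
Step 4: Deprotonation of the oxonium oxygen by solvent ethanol yields the neutral ether.
Total: 4 elementary steps.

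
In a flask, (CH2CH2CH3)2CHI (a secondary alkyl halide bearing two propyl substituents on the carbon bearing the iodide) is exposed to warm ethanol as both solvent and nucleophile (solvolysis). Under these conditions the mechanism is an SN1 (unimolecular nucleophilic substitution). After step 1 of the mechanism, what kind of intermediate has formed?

secondary carbocation

Step 1: The C–I bond breaks with both electrons going to the iodide; I⁻ leaves and a secondary carbocation remains.
After step 1 the species present is a secondary carbocation.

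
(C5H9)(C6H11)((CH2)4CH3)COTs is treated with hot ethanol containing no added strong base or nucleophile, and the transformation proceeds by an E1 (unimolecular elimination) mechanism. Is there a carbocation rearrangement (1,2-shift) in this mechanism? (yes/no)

no

The first-formed carbocation is tertiary.
No single 1,2-shift to an adjacent carbon would produce a more-substituted cation than the one already present, so no rearrangement occurs.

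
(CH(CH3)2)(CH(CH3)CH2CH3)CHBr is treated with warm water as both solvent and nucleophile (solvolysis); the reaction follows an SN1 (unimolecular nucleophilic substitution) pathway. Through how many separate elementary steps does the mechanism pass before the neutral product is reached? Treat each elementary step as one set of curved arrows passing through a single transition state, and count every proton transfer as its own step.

4

Step 1: Unassisted departure of Br⁻ (taking the C–Br bonding pair) generates a secondary carbocation.
Step 2: Carbocation rearrangement: a 1,2-hydride shift from the adjacent sec-butyl carbon converts the initially-formed secondary cation into the more stable tertiary cation.
Step 3: Nucleophilic capture: the oxygen of H2O bonds to the cationic carbon, producing an oxonium-ion intermediate.
Step 4: A second solvent molecule removes the proton on oxygen, giving the neutral alcohol product.
Total: 4 elementary steps.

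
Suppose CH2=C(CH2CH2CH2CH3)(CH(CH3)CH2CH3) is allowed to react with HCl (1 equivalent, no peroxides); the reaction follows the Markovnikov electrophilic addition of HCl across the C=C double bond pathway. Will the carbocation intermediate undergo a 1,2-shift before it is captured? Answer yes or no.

The first-formed carbocation is tertiary.
No single 1,2-shift to an adjacent carbon would produce a more-substituted cation than the one already present, so no rearrangement occurs.

no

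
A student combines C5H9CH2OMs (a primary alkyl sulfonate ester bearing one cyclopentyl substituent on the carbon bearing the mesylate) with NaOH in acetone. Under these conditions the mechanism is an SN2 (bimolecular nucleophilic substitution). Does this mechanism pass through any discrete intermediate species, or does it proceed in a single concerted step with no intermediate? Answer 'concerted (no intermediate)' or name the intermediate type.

The hydroxide nucleophile donates a lone pair from O to the α-carbon in a backside attack; simultaneously the C–O σ-bond breaks and both of its electrons leave with MsO⁻. One concerted step with inversion of configuration.
All bond changes occur in one transition state; no discrete intermediate is formed.

concerted (no intermediate)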